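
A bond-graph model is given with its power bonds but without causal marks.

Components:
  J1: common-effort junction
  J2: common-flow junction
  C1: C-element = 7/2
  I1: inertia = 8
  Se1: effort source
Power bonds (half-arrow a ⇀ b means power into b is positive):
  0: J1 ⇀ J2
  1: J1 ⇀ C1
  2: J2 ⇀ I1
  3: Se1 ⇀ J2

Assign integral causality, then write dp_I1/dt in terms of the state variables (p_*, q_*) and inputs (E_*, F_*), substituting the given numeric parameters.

β3 |J2  (Se1 (Se) sets effort on bond)
β1 |J1  (C1 outputs effort q/C1)
β0 |J2  (J1 effort already set via bond 1)
β2 |I1  (closing 1-jn rule on J2)

dp_I1/dt = E_Se1 + 2*q_C1/7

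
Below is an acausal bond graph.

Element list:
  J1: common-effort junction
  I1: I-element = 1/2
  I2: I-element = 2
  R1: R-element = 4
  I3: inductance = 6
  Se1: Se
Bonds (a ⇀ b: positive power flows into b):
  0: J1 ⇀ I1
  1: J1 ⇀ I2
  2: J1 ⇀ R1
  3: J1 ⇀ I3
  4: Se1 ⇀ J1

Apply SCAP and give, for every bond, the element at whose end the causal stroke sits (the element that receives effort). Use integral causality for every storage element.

b4 |J1  (Se1 fixes effort; stroke away)
b0 |I1  (J1 effort already set via bond 4)
b1 |I2  (J1: bond 4 brought effort, rest push out)
b2 |R1  (common-e at J1 fixed by 4)
b3 |I3  (J1: bond 4 brought effort, rest push out)

b0 stroke→I1
b1 stroke→I2
b2 stroke→R1
b3 stroke→I3
b4 stroke→J1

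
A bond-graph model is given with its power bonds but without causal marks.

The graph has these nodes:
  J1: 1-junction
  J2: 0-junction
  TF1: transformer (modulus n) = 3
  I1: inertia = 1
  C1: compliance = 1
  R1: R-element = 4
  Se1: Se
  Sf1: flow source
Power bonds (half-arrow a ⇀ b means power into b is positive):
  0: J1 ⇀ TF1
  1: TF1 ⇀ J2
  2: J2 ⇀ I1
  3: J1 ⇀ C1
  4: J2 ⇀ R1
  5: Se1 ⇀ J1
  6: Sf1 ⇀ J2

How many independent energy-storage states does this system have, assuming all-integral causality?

#5 stroke at J1  (source Se1 imposes e)
#6 stroke at Sf1  (Sf1 fixes flow; stroke at Sf1)
#2 stroke at I1  (I1 outputs flow p/I1)
#3 stroke at J1  (C1 integral (e out))
#0 stroke at TF1  (closing 1-jn rule on J1)
#1 stroke at J2  (TF TF1: opposite of bond 0)
#4 stroke at R1  (J2 effort already set via bond 1)

2  (C1, I1 all integral)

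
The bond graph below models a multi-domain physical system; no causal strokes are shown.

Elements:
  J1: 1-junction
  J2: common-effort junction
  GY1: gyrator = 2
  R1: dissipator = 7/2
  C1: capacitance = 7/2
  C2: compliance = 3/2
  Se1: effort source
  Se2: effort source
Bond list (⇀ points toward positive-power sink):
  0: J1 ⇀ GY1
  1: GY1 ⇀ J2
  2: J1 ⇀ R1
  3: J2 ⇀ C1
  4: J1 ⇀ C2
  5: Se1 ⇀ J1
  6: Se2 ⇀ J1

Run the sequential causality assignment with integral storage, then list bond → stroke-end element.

bond 0 →GY1
bond 1 →GY1
bond 2 →J1
bond 3 →J2
bond 4 →J1
bond 5 →J1
bond 6 →J1

#5 →J1  (Se1 fixes effort; stroke away)
#6 →J1  (Se2 (Se) sets effort on bond)
#3 →J2  (C1 outputs effort q/C1)
#1 →GY1  (J2: bond 3 brought effort, rest push out)
#0 →GY1  (GY1 both-in/both-out from 1)
#2 →J1  (1-jn J1 has f-setter on 0)
#4 →J1  (J1 flow already set via bond 0)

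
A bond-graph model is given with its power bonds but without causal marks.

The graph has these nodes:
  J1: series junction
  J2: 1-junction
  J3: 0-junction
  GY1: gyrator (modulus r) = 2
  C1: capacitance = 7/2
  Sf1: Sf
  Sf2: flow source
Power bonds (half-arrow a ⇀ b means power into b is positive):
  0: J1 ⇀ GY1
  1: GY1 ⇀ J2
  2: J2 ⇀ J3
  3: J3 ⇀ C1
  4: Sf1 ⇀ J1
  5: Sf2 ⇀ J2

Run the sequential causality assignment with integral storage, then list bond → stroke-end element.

β4 →Sf1  (Sf1 (Sf) sets flow on bond)
β5 →Sf2  (Sf2 (Sf) sets flow on bond)
β0 →J1  (J1 flow already set via bond 4)
β1 →J2  (common-f at J2 fixed by 5)
β2 →J2  (common-f at J2 fixed by 5)
β3 →J3  (only one effort-in slot at J3)

β0 |J1
β1 |J2
β2 |J2
β3 |J3
β4 |Sf1
β5 |Sf2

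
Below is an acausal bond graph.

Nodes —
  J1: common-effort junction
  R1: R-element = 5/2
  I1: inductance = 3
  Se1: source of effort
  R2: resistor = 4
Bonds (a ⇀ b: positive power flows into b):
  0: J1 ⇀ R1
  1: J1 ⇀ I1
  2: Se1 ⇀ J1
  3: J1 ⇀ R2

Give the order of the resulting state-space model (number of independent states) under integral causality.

1  (I1 all integral)

bond 2 →J1  (Se1 fixes effort; stroke away)
bond 0 →R1  (J1 effort already set via bond 2)
bond 1 →I1  (0-jn J1 has e-setter on 2)
bond 3 →R2  (J1 effort already set via bond 2)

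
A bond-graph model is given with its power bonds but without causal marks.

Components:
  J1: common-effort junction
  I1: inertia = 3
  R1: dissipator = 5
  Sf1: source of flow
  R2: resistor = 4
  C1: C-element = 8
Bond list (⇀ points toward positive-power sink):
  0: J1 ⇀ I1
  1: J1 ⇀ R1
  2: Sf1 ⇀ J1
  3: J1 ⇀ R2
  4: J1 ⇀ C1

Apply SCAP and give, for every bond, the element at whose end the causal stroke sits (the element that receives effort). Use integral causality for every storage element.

bond 2 →Sf1  (source Sf1 imposes f)
bond 0 →I1  (I1 integral (f out))
bond 4 →J1  (C1 outputs effort q/C1)
bond 1 →R1  (common-e at J1 fixed by 4)
bond 3 →R2  (J1 effort already set via bond 4)

β0 stroke at I1
β1 stroke at R1
β2 stroke at Sf1
β3 stroke at R2
β4 stroke at J1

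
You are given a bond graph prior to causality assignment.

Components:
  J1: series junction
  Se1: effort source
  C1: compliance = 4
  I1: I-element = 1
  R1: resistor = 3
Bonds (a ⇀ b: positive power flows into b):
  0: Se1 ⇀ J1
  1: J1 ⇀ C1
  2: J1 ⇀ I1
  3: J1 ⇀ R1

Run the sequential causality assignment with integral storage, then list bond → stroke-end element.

#0 |J1
#1 |J1
#2 |I1
#3 |J1

β0 |J1  (Se1 fixes effort; stroke away)
β1 |J1  (C1: C, integral causality)
β2 |I1  (I1: I, integral causality)
β3 |J1  (1-jn J1 has f-setter on 2)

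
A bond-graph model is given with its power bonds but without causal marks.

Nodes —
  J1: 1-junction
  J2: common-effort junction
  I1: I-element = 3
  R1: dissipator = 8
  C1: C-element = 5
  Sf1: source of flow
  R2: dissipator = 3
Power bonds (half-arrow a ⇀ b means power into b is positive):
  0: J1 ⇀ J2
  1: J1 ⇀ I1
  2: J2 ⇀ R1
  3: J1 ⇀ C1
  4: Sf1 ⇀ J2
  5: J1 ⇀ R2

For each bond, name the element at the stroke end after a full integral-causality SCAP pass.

b0 stroke at J1
b1 stroke at I1
b2 stroke at J2
b3 stroke at J1
b4 stroke at Sf1
b5 stroke at J1

β4 stroke at Sf1  (Sf1 fixes flow; stroke at Sf1)
β1 stroke at I1  (I1: I, integral causality)
β0 stroke at J1  (J1 flow already set via bond 1)
β3 stroke at J1  (common-f at J1 fixed by 1)
β5 stroke at J1  (J1 flow already set via bond 1)
β2 stroke at J2  (J2: last free bond brings effort in)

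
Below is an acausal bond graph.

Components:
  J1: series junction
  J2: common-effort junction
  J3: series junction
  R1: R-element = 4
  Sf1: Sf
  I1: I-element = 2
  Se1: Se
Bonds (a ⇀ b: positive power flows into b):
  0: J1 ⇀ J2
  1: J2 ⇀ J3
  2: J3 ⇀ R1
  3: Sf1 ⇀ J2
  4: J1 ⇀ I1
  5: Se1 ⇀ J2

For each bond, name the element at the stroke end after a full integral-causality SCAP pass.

bond 3 stroke→Sf1  (source Sf1 imposes f)
bond 5 stroke→J2  (Se1: effort source, stroke at far end)
bond 0 stroke→J1  (J2 effort already set via bond 5)
bond 1 stroke→J3  (common-e at J2 fixed by 5)
bond 2 stroke→R1  (J3 needs exactly one f-in)
bond 4 stroke→I1  (only one flow-in slot at J1)

bond 0 stroke at J1
bond 1 stroke at J3
bond 2 stroke at R1
bond 3 stroke at Sf1
bond 4 stroke at I1
bond 5 stroke at J2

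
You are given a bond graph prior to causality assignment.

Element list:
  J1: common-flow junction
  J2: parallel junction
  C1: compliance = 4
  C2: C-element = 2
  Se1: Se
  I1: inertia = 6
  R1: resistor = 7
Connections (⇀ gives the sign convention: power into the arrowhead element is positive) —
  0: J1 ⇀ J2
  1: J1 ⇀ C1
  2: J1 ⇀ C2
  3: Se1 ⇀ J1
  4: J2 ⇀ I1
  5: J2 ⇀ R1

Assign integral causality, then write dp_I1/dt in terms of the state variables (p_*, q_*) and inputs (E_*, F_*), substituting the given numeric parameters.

#3 |J1  (Se1 fixes effort; stroke away)
#1 |J1  (C1 integral (e out))
#2 |J1  (C2 integral (e out))
#0 |J2  (closing 1-jn rule on J1)
#4 |I1  (common-e at J2 fixed by 0)
#5 |R1  (common-e at J2 fixed by 0)

dp_I1/dt = E_Se1 - q_C1/4 - q_C2/2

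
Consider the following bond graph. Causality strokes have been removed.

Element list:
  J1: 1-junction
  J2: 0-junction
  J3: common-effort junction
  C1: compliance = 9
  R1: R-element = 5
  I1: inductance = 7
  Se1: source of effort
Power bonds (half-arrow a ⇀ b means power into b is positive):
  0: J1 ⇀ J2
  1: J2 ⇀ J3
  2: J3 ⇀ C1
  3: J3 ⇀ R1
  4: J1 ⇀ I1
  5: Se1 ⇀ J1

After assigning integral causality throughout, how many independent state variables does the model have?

2  (C1, I1 all integral)

β5 stroke→J1  (source Se1 imposes e)
β2 stroke→J3  (C1 outputs effort q/C1)
β1 stroke→J2  (common-e at J3 fixed by 2)
β3 stroke→R1  (common-e at J3 fixed by 2)
β0 stroke→J1  (common-e at J2 fixed by 1)
β4 stroke→I1  (closing 1-jn rule on J1)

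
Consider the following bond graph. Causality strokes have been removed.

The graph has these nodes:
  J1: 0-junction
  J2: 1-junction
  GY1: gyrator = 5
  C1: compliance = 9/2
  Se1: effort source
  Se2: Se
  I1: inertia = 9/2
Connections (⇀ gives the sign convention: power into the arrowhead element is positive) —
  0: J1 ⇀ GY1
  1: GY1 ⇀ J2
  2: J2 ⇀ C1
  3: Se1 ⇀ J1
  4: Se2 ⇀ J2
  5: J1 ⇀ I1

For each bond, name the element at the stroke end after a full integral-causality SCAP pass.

bond 3 |J1  (source Se1 imposes e)
bond 4 |J2  (Se2 (Se) sets effort on bond)
bond 0 |GY1  (common-e at J1 fixed by 3)
bond 5 |I1  (J1: bond 3 brought effort, rest push out)
bond 1 |GY1  (through GY1, causality inverts; strokes same side of GY1)
bond 2 |J2  (J2 flow already set via bond 1)

#0 |GY1
#1 |GY1
#2 |J2
#3 |J1
#4 |J2
#5 |I1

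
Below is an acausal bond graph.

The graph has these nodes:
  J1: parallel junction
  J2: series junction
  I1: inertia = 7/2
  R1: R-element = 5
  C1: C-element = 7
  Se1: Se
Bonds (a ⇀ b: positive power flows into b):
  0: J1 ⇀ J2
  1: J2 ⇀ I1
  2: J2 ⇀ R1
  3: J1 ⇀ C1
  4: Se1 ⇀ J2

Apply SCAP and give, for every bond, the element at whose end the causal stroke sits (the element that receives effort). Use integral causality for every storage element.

bond 4 |J2  (Se1 (Se) sets effort on bond)
bond 1 |I1  (prefer integral on I1)
bond 0 |J2  (common-f at J2 fixed by 1)
bond 2 |J2  (J2 flow already set via bond 1)
bond 3 |J1  (closing 0-jn rule on J1)

b0 |J2
b1 |I1
b2 |J2
b3 |J1
b4 |J2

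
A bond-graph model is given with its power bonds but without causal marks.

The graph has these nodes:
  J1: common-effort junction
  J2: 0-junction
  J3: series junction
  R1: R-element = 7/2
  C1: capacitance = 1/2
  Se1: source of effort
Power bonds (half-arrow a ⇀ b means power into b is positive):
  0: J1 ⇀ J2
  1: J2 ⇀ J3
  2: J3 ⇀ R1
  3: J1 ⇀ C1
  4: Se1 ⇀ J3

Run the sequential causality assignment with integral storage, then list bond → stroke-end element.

b0 stroke at J2
b1 stroke at J3
b2 stroke at R1
b3 stroke at J1
b4 stroke at J3

b4 stroke→J3  (source Se1 imposes e)
b3 stroke→J1  (C1 integral (e out))
b0 stroke→J2  (J1 effort already set via bond 3)
b1 stroke→J3  (0-jn J2 has e-setter on 0)
b2 stroke→R1  (J3 needs exactly one f-in)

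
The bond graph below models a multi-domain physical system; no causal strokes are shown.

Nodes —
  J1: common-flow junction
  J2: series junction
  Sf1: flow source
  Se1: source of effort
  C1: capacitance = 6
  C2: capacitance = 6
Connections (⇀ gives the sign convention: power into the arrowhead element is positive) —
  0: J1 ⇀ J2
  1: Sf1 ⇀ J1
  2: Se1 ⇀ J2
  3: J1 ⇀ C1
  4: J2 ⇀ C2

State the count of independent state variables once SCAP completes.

2  (C1, C2 all integral)

b1 stroke at Sf1  (source Sf1 imposes f)
b2 stroke at J2  (source Se1 imposes e)
b0 stroke at J1  (J1 flow already set via bond 1)
b3 stroke at J1  (J1: bond 1 brought flow, rest push out)
b4 stroke at J2  (1-jn J2 has f-setter on 0)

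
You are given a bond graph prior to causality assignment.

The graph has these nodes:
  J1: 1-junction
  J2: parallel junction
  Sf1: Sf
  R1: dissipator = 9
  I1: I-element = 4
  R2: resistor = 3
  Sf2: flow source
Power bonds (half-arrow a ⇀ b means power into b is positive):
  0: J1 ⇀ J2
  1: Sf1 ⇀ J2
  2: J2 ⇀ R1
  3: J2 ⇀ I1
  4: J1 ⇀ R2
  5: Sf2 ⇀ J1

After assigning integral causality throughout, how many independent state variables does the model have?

1  (I1 all integral)

bond 1 stroke→Sf1  (Sf1: flow source, stroke at near end)
bond 5 stroke→Sf2  (source Sf2 imposes f)
bond 0 stroke→J1  (common-f at J1 fixed by 5)
bond 4 stroke→J1  (common-f at J1 fixed by 5)
bond 3 stroke→I1  (I1: I, integral causality)
bond 2 stroke→J2  (J2: last free bond brings effort in)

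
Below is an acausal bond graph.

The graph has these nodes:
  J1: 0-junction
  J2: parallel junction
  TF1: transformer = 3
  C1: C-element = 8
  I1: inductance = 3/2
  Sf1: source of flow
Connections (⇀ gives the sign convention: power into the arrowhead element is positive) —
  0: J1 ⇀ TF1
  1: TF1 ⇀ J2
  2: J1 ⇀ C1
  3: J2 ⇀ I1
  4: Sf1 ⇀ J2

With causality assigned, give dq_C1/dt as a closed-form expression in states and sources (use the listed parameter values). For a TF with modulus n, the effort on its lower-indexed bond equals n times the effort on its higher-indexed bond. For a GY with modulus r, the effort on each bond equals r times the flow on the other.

#4 |Sf1  (Sf1 fixes flow; stroke at Sf1)
#2 |J1  (C1: C, integral causality)
#0 |TF1  (J1: bond 2 brought effort, rest push out)
#1 |J2  (TF1: transformer flips bond 0)
#3 |I1  (0-jn J2 has e-setter on 1)

dq_C1/dt = F_Sf1/3 - 2*p_I1/9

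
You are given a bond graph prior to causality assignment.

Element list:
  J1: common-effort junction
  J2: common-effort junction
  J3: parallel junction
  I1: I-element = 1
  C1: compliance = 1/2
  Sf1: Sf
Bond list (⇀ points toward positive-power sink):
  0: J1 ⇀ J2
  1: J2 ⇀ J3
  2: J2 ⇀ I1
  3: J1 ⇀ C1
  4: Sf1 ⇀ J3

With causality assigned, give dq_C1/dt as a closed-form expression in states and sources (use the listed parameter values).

bond 4 stroke at Sf1  (Sf1: flow source, stroke at near end)
bond 1 stroke at J3  (J3: last free bond brings effort in)
bond 2 stroke at I1  (I1: I, integral causality)
bond 0 stroke at J2  (closing 0-jn rule on J2)
bond 3 stroke at J1  (J1 needs exactly one e-in)

dq_C1/dt = F_Sf1 - p_I1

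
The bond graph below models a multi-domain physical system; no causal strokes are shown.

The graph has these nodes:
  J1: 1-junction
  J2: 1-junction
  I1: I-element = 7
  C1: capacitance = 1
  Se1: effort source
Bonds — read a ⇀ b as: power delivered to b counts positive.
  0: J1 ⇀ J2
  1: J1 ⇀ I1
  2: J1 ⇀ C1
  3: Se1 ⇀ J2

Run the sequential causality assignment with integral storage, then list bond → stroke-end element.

#3 |J2  (Se1: effort source, stroke at far end)
#0 |J1  (closing 1-jn rule on J2)
#1 |I1  (I1: I, integral causality)
#2 |J1  (common-f at J1 fixed by 1)

β0 stroke at J1
β1 stroke at I1
β2 stroke at J1
β3 stroke at J2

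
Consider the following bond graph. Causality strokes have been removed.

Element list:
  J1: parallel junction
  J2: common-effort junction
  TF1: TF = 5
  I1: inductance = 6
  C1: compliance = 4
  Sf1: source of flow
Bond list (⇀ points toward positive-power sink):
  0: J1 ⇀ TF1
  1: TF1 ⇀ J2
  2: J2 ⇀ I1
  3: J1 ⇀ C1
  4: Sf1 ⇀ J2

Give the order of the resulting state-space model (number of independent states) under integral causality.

bond 4 stroke→Sf1  (Sf1 (Sf) sets flow on bond)
bond 2 stroke→I1  (prefer integral on I1)
bond 1 stroke→J2  (J2: last free bond brings effort in)
bond 0 stroke→TF1  (TF TF1: opposite of bond 1)
bond 3 stroke→J1  (J1: last free bond brings effort in)

2  (C1, I1 all integral)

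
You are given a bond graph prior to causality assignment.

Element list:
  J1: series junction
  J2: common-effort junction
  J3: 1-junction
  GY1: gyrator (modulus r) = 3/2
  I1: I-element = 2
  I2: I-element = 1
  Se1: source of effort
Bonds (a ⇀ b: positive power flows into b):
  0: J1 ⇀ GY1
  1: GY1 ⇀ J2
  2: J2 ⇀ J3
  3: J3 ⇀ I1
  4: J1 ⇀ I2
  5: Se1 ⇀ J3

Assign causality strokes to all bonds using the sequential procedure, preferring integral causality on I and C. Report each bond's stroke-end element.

#5 →J3  (Se1 fixes effort; stroke away)
#3 →I1  (I1 outputs flow p/I1)
#2 →J3  (J3 flow already set via bond 3)
#1 →J2  (closing 0-jn rule on J2)
#0 →J1  (through GY1, causality inverts; strokes same side of GY1)
#4 →I2  (J1: last free bond brings flow in)

β0 →J1
β1 →J2
β2 →J3
β3 →I1
β4 →I2
β5 →J3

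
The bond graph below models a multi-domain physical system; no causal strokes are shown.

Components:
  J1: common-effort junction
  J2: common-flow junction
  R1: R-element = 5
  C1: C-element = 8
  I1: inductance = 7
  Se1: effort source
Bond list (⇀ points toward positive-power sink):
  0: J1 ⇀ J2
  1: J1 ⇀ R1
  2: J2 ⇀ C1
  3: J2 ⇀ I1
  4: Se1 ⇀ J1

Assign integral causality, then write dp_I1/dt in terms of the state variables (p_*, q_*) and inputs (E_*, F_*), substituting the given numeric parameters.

#4 stroke at J1  (Se1: effort source, stroke at far end)
#0 stroke at J2  (0-jn J1 has e-setter on 4)
#1 stroke at R1  (common-e at J1 fixed by 4)
#2 stroke at J2  (C1 outputs effort q/C1)
#3 stroke at I1  (J2: last free bond brings flow in)

dp_I1/dt = E_Se1 - q_C1/8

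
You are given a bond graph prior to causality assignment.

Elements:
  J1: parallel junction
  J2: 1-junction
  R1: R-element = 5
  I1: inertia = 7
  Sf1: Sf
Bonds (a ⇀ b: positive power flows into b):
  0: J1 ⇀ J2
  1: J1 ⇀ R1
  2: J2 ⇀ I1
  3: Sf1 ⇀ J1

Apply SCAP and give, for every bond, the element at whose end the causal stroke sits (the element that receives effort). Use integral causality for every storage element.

b0 |J2
b1 |J1
b2 |I1
b3 |Sf1

bond 3 |Sf1  (Sf1 fixes flow; stroke at Sf1)
bond 2 |I1  (I1: I, integral causality)
bond 0 |J2  (common-f at J2 fixed by 2)
bond 1 |J1  (J1 needs exactly one e-in)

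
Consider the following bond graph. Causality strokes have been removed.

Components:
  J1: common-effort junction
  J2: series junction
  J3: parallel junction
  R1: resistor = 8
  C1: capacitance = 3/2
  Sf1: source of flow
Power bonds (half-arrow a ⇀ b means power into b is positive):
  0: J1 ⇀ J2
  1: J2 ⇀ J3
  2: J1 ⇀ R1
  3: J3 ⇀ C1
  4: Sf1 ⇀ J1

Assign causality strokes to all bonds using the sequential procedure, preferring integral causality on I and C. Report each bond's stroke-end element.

β4 stroke at Sf1  (Sf1: flow source, stroke at near end)
β3 stroke at J3  (C1: C, integral causality)
β1 stroke at J2  (J3 effort already set via bond 3)
β0 stroke at J1  (closing 1-jn rule on J2)
β2 stroke at R1  (common-e at J1 fixed by 0)

bond 0 stroke at J1
bond 1 stroke at J2
bond 2 stroke at R1
bond 3 stroke at J3
bond 4 stroke at Sf1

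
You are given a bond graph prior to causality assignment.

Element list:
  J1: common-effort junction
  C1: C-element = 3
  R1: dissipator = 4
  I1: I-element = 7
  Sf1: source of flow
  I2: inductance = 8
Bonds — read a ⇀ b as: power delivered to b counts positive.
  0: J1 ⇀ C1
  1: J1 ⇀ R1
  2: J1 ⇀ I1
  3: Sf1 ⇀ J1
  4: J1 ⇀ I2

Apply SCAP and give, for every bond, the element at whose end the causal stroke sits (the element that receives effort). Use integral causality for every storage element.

b0 stroke at J1
b1 stroke at R1
b2 stroke at I1
b3 stroke at Sf1
b4 stroke at I2

bond 3 →Sf1  (Sf1 (Sf) sets flow on bond)
bond 0 →J1  (C1: C, integral causality)
bond 1 →R1  (J1: bond 0 brought effort, rest push out)
bond 2 →I1  (J1 effort already set via bond 0)
bond 4 →I2  (0-jn J1 has e-setter on 0)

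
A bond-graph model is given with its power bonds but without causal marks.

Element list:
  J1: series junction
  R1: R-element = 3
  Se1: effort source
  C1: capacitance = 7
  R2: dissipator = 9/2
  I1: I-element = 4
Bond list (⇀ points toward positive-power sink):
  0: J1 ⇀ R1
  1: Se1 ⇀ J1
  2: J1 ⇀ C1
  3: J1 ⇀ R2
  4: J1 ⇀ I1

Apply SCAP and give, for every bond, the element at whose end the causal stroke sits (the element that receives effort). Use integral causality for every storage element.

β0 stroke→J1
β1 stroke→J1
β2 stroke→J1
β3 stroke→J1
β4 stroke→I1

bond 1 →J1  (Se1: effort source, stroke at far end)
bond 2 →J1  (prefer integral on C1)
bond 4 →I1  (I1: I, integral causality)
bond 0 →J1  (J1: bond 4 brought flow, rest push out)
bond 3 →J1  (1-jn J1 has f-setter on 4)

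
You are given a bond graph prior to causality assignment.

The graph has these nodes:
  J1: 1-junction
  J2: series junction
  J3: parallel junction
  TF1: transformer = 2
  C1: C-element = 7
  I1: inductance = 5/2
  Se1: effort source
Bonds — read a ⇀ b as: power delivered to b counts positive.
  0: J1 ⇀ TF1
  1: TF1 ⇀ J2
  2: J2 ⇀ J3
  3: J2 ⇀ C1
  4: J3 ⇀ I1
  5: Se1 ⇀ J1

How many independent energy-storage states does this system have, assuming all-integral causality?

2  (C1, I1 all integral)

#5 stroke at J1  (Se1 (Se) sets effort on bond)
#0 stroke at TF1  (only one flow-in slot at J1)
#1 stroke at J2  (through TF1, causality passes straight; one stroke at TF1)
#3 stroke at J2  (C1 outputs effort q/C1)
#2 stroke at J3  (only one flow-in slot at J2)
#4 stroke at I1  (0-jn J3 has e-setter on 2)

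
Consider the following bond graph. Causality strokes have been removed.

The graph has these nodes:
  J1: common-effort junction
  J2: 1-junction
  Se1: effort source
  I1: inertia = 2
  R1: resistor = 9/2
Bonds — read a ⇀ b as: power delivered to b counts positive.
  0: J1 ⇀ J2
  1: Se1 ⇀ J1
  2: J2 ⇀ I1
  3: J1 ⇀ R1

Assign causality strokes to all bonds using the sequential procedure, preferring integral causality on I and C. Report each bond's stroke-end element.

β1 stroke→J1  (Se1 fixes effort; stroke away)
β0 stroke→J2  (0-jn J1 has e-setter on 1)
β3 stroke→R1  (J1 effort already set via bond 1)
β2 stroke→I1  (closing 1-jn rule on J2)

bond 0 →J2
bond 1 →J1
bond 2 →I1
bond 3 →R1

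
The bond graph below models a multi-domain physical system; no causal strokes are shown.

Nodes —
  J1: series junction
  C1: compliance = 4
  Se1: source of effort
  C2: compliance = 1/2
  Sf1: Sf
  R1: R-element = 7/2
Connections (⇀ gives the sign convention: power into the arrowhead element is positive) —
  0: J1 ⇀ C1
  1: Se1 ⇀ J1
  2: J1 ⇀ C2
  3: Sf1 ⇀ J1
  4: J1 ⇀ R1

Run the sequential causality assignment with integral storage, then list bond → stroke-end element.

b0 stroke at J1
b1 stroke at J1
b2 stroke at J1
b3 stroke at Sf1
b4 stroke at J1

β1 →J1  (Se1: effort source, stroke at far end)
β3 →Sf1  (Sf1 (Sf) sets flow on bond)
β0 →J1  (J1: bond 3 brought flow, rest push out)
β2 →J1  (common-f at J1 fixed by 3)
β4 →J1  (J1: bond 3 brought flow, rest push out)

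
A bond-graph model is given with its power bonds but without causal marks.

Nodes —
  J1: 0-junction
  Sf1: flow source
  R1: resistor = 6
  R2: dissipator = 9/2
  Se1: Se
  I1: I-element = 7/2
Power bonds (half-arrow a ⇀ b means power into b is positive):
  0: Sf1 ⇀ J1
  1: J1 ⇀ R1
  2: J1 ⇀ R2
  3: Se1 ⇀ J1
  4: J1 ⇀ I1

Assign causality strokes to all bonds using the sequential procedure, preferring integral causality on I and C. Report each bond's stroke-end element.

b0 |Sf1  (Sf1 (Sf) sets flow on bond)
b3 |J1  (Se1 (Se) sets effort on bond)
b1 |R1  (J1: bond 3 brought effort, rest push out)
b2 |R2  (J1 effort already set via bond 3)
b4 |I1  (0-jn J1 has e-setter on 3)

bond 0 →Sf1
bond 1 →R1
bond 2 →R2
bond 3 →J1
bond 4 →I1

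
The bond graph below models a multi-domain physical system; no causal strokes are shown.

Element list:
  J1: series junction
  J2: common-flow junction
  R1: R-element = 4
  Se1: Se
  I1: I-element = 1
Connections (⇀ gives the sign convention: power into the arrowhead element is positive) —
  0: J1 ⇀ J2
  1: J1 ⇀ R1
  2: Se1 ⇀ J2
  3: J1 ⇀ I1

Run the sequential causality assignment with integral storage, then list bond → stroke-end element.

b2 stroke at J2  (Se1: effort source, stroke at far end)
b0 stroke at J1  (only one flow-in slot at J2)
b3 stroke at I1  (I1: I, integral causality)
b1 stroke at J1  (common-f at J1 fixed by 3)

#0 |J1
#1 |J1
#2 |J2
#3 |I1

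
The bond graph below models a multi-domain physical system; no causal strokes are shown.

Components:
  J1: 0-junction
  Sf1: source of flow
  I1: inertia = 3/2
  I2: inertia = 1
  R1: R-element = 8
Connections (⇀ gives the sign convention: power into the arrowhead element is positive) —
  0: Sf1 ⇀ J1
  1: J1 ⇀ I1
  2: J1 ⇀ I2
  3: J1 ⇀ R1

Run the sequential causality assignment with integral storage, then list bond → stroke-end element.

#0 |Sf1
#1 |I1
#2 |I2
#3 |J1

b0 stroke at Sf1  (source Sf1 imposes f)
b1 stroke at I1  (prefer integral on I1)
b2 stroke at I2  (I2: I, integral causality)
b3 stroke at J1  (only one effort-in slot at J1)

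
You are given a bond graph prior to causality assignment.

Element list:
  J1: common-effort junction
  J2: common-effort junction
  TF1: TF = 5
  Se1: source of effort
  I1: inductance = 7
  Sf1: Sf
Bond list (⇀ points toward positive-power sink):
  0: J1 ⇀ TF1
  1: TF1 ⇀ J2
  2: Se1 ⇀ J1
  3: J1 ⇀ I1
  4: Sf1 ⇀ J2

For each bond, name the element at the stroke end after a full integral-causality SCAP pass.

β0 |TF1
β1 |J2
β2 |J1
β3 |I1
β4 |Sf1

b2 |J1  (Se1 (Se) sets effort on bond)
b4 |Sf1  (Sf1 (Sf) sets flow on bond)
b0 |TF1  (common-e at J1 fixed by 2)
b3 |I1  (J1: bond 2 brought effort, rest push out)
b1 |J2  (closing 0-jn rule on J2)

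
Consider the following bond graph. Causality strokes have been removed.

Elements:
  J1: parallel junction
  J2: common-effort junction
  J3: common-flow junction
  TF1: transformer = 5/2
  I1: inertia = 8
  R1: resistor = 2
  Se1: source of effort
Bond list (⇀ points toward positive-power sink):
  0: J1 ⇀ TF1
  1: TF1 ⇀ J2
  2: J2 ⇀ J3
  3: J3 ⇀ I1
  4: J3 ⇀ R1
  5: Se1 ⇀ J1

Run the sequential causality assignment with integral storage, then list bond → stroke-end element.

bond 0 |TF1
bond 1 |J2
bond 2 |J3
bond 3 |I1
bond 4 |J3
bond 5 |J1

#5 stroke→J1  (source Se1 imposes e)
#0 stroke→TF1  (J1: bond 5 brought effort, rest push out)
#1 stroke→J2  (TF1: transformer flips bond 0)
#2 stroke→J3  (J2: bond 1 brought effort, rest push out)
#3 stroke→I1  (I1: I, integral causality)
#4 stroke→J3  (common-f at J3 fixed by 3)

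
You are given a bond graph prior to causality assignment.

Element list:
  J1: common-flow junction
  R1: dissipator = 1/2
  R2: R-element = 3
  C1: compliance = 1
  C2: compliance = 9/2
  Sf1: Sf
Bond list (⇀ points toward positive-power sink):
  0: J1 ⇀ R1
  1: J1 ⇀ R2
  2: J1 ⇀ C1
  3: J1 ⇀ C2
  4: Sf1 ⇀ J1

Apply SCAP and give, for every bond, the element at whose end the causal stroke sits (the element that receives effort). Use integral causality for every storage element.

#4 stroke→Sf1  (Sf1 fixes flow; stroke at Sf1)
#0 stroke→J1  (J1: bond 4 brought flow, rest push out)
#1 stroke→J1  (J1: bond 4 brought flow, rest push out)
#2 stroke→J1  (common-f at J1 fixed by 4)
#3 stroke→J1  (1-jn J1 has f-setter on 4)

bond 0 stroke at J1
bond 1 stroke at J1
bond 2 stroke at J1
bond 3 stroke at J1
bond 4 stroke at Sf1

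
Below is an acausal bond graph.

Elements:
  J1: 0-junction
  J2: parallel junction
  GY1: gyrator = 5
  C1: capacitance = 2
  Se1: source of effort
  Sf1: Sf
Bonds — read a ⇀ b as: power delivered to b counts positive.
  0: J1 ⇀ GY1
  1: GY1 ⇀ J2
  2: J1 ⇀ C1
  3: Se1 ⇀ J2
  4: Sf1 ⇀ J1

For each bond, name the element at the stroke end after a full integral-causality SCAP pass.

b0 |GY1
b1 |GY1
b2 |J1
b3 |J2
b4 |Sf1

#3 stroke→J2  (source Se1 imposes e)
#4 stroke→Sf1  (Sf1 (Sf) sets flow on bond)
#1 stroke→GY1  (J2 effort already set via bond 3)
#0 stroke→GY1  (through GY1, causality inverts; strokes same side of GY1)
#2 stroke→J1  (only one effort-in slot at J1)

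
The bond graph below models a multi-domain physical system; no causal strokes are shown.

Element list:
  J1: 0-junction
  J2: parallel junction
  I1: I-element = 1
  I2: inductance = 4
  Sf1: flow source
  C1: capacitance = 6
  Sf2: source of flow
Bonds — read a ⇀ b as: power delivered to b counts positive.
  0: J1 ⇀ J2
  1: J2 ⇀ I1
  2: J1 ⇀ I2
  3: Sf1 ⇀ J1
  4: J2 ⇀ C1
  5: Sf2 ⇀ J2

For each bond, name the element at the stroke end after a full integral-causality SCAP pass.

bond 0 →J1
bond 1 →I1
bond 2 →I2
bond 3 →Sf1
bond 4 →J2
bond 5 →Sf2

#3 |Sf1  (Sf1 fixes flow; stroke at Sf1)
#5 |Sf2  (Sf2: flow source, stroke at near end)
#1 |I1  (prefer integral on I1)
#2 |I2  (I2 integral (f out))
#0 |J1  (only one effort-in slot at J1)
#4 |J2  (closing 0-jn rule on J2)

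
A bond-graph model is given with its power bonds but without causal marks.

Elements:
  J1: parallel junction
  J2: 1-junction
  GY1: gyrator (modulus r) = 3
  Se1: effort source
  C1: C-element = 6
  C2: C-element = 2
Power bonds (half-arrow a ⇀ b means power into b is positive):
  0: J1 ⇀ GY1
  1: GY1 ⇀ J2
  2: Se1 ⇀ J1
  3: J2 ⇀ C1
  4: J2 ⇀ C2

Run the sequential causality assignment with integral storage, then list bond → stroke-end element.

β0 |GY1
β1 |GY1
β2 |J1
β3 |J2
β4 |J2

#2 |J1  (Se1 (Se) sets effort on bond)
#0 |GY1  (J1 effort already set via bond 2)
#1 |GY1  (GY1 both-in/both-out from 0)
#3 |J2  (common-f at J2 fixed by 1)
#4 |J2  (J2: bond 1 brought flow, rest push out)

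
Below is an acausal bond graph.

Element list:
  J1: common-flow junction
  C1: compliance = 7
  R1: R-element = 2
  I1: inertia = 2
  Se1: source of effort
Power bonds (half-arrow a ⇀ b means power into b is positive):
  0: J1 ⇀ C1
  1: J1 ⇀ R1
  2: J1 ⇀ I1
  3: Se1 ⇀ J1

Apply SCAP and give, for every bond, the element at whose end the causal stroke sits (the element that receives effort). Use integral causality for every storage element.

#0 →J1
#1 →J1
#2 →I1
#3 →J1

bond 3 stroke→J1  (Se1 (Se) sets effort on bond)
bond 0 stroke→J1  (C1 outputs effort q/C1)
bond 2 stroke→I1  (I1: I, integral causality)
bond 1 stroke→J1  (common-f at J1 fixed by 2)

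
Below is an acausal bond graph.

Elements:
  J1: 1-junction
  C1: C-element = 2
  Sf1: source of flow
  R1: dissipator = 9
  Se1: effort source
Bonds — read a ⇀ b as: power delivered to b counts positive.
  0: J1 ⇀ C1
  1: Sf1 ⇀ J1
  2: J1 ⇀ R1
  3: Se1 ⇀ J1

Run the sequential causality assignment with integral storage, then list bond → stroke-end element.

#1 stroke→Sf1  (source Sf1 imposes f)
#3 stroke→J1  (source Se1 imposes e)
#0 stroke→J1  (1-jn J1 has f-setter on 1)
#2 stroke→J1  (common-f at J1 fixed by 1)

bond 0 stroke at J1
bond 1 stroke at Sf1
bond 2 stroke at J1
bond 3 stroke at J1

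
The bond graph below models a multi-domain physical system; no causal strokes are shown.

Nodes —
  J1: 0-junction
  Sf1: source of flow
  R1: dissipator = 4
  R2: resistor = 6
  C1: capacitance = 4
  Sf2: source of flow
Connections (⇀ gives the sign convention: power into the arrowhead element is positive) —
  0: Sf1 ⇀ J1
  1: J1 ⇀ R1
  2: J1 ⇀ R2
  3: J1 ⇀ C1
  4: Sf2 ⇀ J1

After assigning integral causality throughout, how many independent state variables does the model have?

1  (C1 all integral)

bond 0 |Sf1  (Sf1: flow source, stroke at near end)
bond 4 |Sf2  (Sf2 (Sf) sets flow on bond)
bond 3 |J1  (C1: C, integral causality)
bond 1 |R1  (J1: bond 3 brought effort, rest push out)
bond 2 |R2  (J1: bond 3 brought effort, rest push out)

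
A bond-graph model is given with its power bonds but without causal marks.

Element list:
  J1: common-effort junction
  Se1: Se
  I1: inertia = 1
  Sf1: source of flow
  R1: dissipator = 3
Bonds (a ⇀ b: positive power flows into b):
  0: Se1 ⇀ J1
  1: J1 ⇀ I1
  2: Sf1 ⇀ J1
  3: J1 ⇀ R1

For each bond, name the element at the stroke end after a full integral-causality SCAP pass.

#0 |J1  (Se1: effort source, stroke at far end)
#2 |Sf1  (Sf1 (Sf) sets flow on bond)
#1 |I1  (common-e at J1 fixed by 0)
#3 |R1  (0-jn J1 has e-setter on 0)

b0 |J1
b1 |I1
b2 |Sf1
b3 |R1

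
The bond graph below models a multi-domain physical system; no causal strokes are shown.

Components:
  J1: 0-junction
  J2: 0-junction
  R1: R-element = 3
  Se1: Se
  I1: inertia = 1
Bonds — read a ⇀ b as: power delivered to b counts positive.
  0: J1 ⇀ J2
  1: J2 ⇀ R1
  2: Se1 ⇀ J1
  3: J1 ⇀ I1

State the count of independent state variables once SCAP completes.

1  (I1 all integral)

β2 stroke at J1  (Se1: effort source, stroke at far end)
β0 stroke at J2  (J1: bond 2 brought effort, rest push out)
β3 stroke at I1  (0-jn J1 has e-setter on 2)
β1 stroke at R1  (J2 effort already set via bond 0)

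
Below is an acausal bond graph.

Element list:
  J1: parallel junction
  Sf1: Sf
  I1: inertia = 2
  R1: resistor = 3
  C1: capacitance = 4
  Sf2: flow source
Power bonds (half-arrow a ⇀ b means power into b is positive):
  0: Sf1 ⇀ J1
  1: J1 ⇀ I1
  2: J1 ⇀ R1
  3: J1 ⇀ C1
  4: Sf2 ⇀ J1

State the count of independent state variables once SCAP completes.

β0 stroke→Sf1  (Sf1 (Sf) sets flow on bond)
β4 stroke→Sf2  (Sf2: flow source, stroke at near end)
β1 stroke→I1  (prefer integral on I1)
β3 stroke→J1  (C1 outputs effort q/C1)
β2 stroke→R1  (J1: bond 3 brought effort, rest push out)

2  (C1, I1 all integral)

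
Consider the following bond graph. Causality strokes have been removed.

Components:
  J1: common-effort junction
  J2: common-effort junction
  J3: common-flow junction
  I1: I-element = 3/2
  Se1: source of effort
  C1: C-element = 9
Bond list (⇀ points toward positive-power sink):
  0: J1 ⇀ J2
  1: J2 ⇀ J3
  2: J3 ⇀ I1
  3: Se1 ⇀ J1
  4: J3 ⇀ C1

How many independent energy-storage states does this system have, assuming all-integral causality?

2  (C1, I1 all integral)

β3 →J1  (Se1 (Se) sets effort on bond)
β0 →J2  (J1 effort already set via bond 3)
β1 →J3  (common-e at J2 fixed by 0)
β2 →I1  (prefer integral on I1)
β4 →J3  (1-jn J3 has f-setter on 2)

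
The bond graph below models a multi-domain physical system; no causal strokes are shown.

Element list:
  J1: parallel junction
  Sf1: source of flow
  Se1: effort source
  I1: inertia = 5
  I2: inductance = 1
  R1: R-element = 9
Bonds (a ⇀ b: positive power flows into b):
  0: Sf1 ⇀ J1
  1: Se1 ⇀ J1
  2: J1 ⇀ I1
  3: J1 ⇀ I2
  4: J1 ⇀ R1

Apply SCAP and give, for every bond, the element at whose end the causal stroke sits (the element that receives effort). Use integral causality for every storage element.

#0 →Sf1  (Sf1: flow source, stroke at near end)
#1 →J1  (Se1: effort source, stroke at far end)
#2 →I1  (0-jn J1 has e-setter on 1)
#3 →I2  (J1 effort already set via bond 1)
#4 →R1  (J1: bond 1 brought effort, rest push out)

b0 stroke→Sf1
b1 stroke→J1
b2 stroke→I1
b3 stroke→I2
b4 stroke→R1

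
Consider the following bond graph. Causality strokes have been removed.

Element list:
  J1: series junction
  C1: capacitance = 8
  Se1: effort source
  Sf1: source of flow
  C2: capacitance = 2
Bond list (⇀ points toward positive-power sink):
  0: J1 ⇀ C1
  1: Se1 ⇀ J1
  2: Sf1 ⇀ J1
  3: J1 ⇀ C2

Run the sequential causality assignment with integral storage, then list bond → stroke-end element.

β0 stroke at J1
β1 stroke at J1
β2 stroke at Sf1
β3 stroke at J1

bond 1 →J1  (source Se1 imposes e)
bond 2 →Sf1  (source Sf1 imposes f)
bond 0 →J1  (common-f at J1 fixed by 2)
bond 3 →J1  (1-jn J1 has f-setter on 2)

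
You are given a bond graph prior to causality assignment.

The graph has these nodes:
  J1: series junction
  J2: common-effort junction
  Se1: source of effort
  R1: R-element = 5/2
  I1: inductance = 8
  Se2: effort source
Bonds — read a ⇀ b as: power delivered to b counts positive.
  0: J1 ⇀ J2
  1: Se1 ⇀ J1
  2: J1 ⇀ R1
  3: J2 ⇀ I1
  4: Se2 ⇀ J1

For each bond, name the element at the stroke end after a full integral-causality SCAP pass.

#1 |J1  (Se1 fixes effort; stroke away)
#4 |J1  (Se2 (Se) sets effort on bond)
#3 |I1  (I1 integral (f out))
#0 |J2  (J2: last free bond brings effort in)
#2 |J1  (1-jn J1 has f-setter on 0)

β0 stroke at J2
β1 stroke at J1
β2 stroke at J1
β3 stroke at I1
β4 stroke at J1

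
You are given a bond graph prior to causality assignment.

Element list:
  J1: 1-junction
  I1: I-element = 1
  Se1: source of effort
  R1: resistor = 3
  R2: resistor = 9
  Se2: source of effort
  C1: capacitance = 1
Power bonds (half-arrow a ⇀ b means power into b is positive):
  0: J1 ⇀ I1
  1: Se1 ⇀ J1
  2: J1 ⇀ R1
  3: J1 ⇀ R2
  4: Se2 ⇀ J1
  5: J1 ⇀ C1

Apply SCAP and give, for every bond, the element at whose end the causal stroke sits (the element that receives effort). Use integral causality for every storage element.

#0 |I1
#1 |J1
#2 |J1
#3 |J1
#4 |J1
#5 |J1

b1 stroke→J1  (source Se1 imposes e)
b4 stroke→J1  (Se2 fixes effort; stroke away)
b0 stroke→I1  (I1 integral (f out))
b2 stroke→J1  (1-jn J1 has f-setter on 0)
b3 stroke→J1  (1-jn J1 has f-setter on 0)
b5 stroke→J1  (J1 flow already set via bond 0)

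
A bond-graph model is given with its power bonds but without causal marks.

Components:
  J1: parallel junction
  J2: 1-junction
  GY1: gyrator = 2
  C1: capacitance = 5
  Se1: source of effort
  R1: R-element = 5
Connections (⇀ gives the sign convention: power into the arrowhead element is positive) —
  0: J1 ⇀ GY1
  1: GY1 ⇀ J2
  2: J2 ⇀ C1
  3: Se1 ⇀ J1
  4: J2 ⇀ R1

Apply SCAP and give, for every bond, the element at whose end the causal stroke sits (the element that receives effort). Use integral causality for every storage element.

bond 0 →GY1
bond 1 →GY1
bond 2 →J2
bond 3 →J1
bond 4 →J2

β3 |J1  (source Se1 imposes e)
β0 |GY1  (J1 effort already set via bond 3)
β1 |GY1  (GY GY1: same side as bond 0)
β2 |J2  (common-f at J2 fixed by 1)
β4 |J2  (common-f at J2 fixed by 1)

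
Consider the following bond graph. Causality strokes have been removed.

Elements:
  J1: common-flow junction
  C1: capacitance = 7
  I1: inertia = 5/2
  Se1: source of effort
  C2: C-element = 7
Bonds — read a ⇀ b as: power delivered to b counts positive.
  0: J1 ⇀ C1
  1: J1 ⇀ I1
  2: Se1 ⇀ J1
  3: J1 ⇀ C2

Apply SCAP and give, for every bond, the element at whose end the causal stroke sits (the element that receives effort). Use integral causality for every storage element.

β0 stroke→J1
β1 stroke→I1
β2 stroke→J1
β3 stroke→J1

#2 stroke→J1  (Se1 (Se) sets effort on bond)
#0 stroke→J1  (C1 integral (e out))
#1 stroke→I1  (I1 integral (f out))
#3 stroke→J1  (1-jn J1 has f-setter on 1)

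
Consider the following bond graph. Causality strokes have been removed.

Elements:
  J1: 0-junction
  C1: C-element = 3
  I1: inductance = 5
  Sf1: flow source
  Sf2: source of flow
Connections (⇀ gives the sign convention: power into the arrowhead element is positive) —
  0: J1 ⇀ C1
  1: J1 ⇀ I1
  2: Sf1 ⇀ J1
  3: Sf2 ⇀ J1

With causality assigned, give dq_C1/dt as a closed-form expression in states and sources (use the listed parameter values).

dq_C1/dt = F_Sf1 + F_Sf2 - p_I1/5

b2 →Sf1  (Sf1 fixes flow; stroke at Sf1)
b3 →Sf2  (Sf2: flow source, stroke at near end)
b0 →J1  (prefer integral on C1)
b1 →I1  (J1 effort already set via bond 0)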